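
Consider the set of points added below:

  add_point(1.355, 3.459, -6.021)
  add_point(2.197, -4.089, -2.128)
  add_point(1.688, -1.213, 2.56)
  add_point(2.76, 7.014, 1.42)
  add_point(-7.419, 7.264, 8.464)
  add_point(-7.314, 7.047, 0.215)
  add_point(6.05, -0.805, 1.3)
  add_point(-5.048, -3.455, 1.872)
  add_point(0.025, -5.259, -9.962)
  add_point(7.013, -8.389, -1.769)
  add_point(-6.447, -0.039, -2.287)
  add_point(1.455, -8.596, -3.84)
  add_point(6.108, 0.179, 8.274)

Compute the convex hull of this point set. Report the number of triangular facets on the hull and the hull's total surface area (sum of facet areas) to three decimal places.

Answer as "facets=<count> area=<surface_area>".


facets=18 area=741.783

Points on the hull: [0, 3, 4, 5, 6, 7, 8, 9, 10, 11, 12] (11 of 13).

Facet areas (half cross-product norm):
  f1: (p8, p11, p9) → 18.6209
  f2: (p7, p11, p9) → 27.5190
  f3: (p7, p8, p11) → 35.5725
  f4: (p5, p3, p4) → 41.6286
  f5: (p0, p8, p9) → 53.6866
  f6: (p0, p5, p8) → 49.6906
  f7: (p0, p5, p3) → 40.8490
  f8: (p12, p7, p4) → 81.0878
  f9: (p12, p7, p9) → 77.4558
  f10: (p12, p3, p4) → 63.0970
  f11: (p10, p7, p8) → 31.3613
  f12: (p10, p5, p8) → 29.6111
  f13: (p10, p7, p4) → 35.0498
  f14: (p10, p5, p4) → 29.1602
  f15: (p6, p0, p9) → 39.2426
  f16: (p6, p0, p3) → 33.3828
  f17: (p6, p12, p9) → 25.1821
  f18: (p6, p12, p3) → 29.5847
Σ area = 741.783

Check V−E+F: 11 − 27 + 18 = 2.


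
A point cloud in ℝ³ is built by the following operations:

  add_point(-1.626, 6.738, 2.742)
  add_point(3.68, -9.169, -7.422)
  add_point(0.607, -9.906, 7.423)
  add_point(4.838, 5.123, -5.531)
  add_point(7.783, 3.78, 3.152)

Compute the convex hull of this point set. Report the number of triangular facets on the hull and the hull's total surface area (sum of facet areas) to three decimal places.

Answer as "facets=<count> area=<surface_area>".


Hull vertices (5/5): indices [0, 1, 2, 3, 4].

Area of each hull facet:
  f1: (p2, p4, p0) → 78.1166
  f2: (p1, p2, p0) → 126.8880
  f3: (p1, p2, p4) → 111.8977
  f4: (p3, p4, p0) → 42.2075
  f5: (p3, p1, p0) → 75.2104
  f6: (p3, p1, p4) → 67.0111
Σ area = 501.331

Euler: V−E+F = 5−9+6 = 2.

facets=6 area=501.331


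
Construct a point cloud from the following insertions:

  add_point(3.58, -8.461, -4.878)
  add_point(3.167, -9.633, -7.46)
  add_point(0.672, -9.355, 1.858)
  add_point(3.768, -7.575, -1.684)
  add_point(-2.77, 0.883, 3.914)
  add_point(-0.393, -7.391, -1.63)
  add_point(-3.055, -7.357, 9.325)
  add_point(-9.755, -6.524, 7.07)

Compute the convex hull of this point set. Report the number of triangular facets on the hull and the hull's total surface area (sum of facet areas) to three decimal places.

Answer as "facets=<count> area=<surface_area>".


facets=10 area=309.827

Extreme-point indices: [0, 1, 2, 3, 4, 6, 7] — 7 of 8 on the boundary.

Per-facet area ½‖(b−a)×(c−a)‖:
  f1: (p6, p4, p7) → 34.0353
  f2: (p6, p4, p3) → 56.4657
  f3: (p1, p4, p7) → 88.4118
  f4: (p0, p4, p3) → 15.9849
  f5: (p0, p1, p3) → 0.8419
  f6: (p0, p1, p4) → 13.4149
  f7: (p2, p6, p3) → 13.0149
  f8: (p2, p1, p3) → 13.5765
  f9: (p2, p6, p7) → 30.1463
  f10: (p2, p1, p7) → 43.9343
Σ area = 309.827

Euler: V−E+F = 7−15+10 = 2.


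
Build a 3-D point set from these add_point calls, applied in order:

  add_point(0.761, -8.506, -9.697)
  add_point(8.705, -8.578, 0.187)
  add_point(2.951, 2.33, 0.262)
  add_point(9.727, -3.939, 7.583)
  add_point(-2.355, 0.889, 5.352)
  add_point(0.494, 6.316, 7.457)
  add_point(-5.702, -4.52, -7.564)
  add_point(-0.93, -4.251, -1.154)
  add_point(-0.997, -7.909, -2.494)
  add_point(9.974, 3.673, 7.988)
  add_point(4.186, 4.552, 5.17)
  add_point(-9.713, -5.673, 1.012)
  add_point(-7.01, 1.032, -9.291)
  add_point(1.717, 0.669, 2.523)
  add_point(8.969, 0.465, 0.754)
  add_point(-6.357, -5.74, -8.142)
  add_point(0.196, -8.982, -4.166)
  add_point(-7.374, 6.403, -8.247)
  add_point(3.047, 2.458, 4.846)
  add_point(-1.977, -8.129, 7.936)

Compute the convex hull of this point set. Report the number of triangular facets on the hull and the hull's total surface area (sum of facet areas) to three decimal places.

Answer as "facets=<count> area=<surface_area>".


Extreme-point indices: [0, 1, 3, 5, 9, 11, 12, 14, 15, 16, 17, 19] — 12 of 20 on the boundary.

Facet areas (half cross-product norm):
  f1: (p5, p17, p11) → 119.0940
  f2: (p5, p17, p9) → 75.9188
  f3: (p5, p19, p11) → 77.5938
  f4: (p5, p19, p9) → 71.8658
  f5: (p15, p0, p11) → 32.8106
  f6: (p14, p17, p9) → 71.5714
  f7: (p14, p0, p17) → 130.3357
  f8: (p12, p0, p17) → 19.9263
  f9: (p12, p15, p0) → 24.6228
  f10: (p12, p17, p11) → 32.3048
  f11: (p12, p15, p11) → 33.4052
  f12: (p1, p14, p0) → 57.3656
  f13: (p1, p14, p9) → 32.0719
  f14: (p16, p1, p0) → 24.9282
  f15: (p16, p1, p19) → 56.3676
  f16: (p16, p0, p11) → 28.1349
  f17: (p16, p19, p11) → 57.1828
  f18: (p3, p19, p9) → 44.1485
  f19: (p3, p1, p9) → 27.4203
  f20: (p3, p1, p19) → 52.7292
Σ area = 1069.798

Euler characteristic 12−30+20 = 2 ✓

facets=20 area=1069.798


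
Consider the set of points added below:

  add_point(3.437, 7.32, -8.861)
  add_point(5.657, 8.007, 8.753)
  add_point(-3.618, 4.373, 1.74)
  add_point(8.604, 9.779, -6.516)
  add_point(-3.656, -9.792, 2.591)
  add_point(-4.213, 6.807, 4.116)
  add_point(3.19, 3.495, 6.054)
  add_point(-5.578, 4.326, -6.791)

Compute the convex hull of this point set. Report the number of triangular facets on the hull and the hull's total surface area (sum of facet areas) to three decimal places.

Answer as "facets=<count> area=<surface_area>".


facets=8 area=670.554

6 of the 8 inputs are extreme points: [0, 1, 3, 4, 5, 7].

Triangle areas on the boundary:
  f1: (p1, p4, p3) → 163.4950
  f2: (p0, p3, p7) → 17.3570
  f3: (p0, p4, p7) → 79.9065
  f4: (p0, p4, p3) → 62.1437
  f5: (p5, p3, p7) → 83.7215
  f6: (p5, p1, p3) → 83.5413
  f7: (p5, p4, p7) → 89.5351
  f8: (p5, p1, p4) → 90.8534
Σ area = 670.554

Euler characteristic 6−12+8 = 2 ✓


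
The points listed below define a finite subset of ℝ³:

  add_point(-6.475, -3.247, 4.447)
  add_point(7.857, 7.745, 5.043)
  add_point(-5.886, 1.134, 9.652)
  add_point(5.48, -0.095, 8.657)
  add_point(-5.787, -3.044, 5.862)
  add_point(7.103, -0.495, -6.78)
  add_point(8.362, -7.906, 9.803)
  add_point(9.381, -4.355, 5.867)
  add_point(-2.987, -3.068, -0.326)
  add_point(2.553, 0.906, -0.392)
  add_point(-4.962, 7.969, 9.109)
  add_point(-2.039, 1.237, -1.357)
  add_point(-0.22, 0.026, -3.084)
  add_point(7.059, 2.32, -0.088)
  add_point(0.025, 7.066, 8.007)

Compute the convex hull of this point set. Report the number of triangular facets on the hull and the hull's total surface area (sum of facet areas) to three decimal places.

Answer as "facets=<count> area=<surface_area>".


13 of the 15 inputs are extreme points: [0, 1, 2, 3, 4, 5, 6, 7, 8, 10, 11, 12, 14].

Facet areas (half cross-product norm):
  f1: (p1, p5, p7) → 76.2023
  f2: (p1, p5, p10) → 94.9394
  f3: (p6, p5, p7) → 19.3984
  f4: (p6, p1, p7) → 24.2877
  f5: (p11, p10, p0) → 50.2762
  f6: (p11, p5, p10) → 49.7509
  f7: (p2, p10, p0) → 19.1500
  f8: (p2, p6, p10) → 53.0509
  f9: (p8, p6, p0) → 46.9581
  f10: (p8, p6, p5) → 96.0407
  f11: (p8, p11, p0) → 12.6088
  f12: (p3, p6, p10) → 30.5804
  f13: (p3, p6, p1) → 23.6499
  f14: (p4, p6, p0) → 9.9656
  f15: (p4, p2, p0) → 3.2547
  f16: (p4, p2, p6) → 43.5113
  f17: (p12, p11, p5) → 5.2586
  f18: (p12, p8, p5) → 14.5418
  f19: (p12, p8, p11) → 6.2465
  f20: (p14, p1, p10) → 6.3035
  f21: (p14, p3, p10) → 16.6229
  f22: (p14, p3, p1) → 33.3865
Σ area = 735.985

Euler characteristic 13−33+22 = 2 ✓

facets=22 area=735.985


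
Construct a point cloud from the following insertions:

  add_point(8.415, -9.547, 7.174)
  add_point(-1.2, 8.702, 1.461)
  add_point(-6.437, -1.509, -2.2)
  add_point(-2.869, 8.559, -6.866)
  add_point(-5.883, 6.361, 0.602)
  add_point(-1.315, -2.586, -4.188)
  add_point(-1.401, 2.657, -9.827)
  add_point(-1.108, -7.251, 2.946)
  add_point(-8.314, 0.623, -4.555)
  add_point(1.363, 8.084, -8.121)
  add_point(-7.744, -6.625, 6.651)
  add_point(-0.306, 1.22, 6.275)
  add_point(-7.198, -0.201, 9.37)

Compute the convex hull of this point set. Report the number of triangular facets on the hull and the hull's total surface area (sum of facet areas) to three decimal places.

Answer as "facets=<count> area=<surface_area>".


facets=20 area=812.514

Extreme-point indices: [0, 1, 3, 4, 5, 6, 7, 8, 9, 10, 11, 12] — 12 of 13 on the boundary.

Facet areas (half cross-product norm):
  f1: (p9, p1, p0) → 105.9381
  f2: (p10, p12, p8) → 46.0620
  f3: (p10, p12, p0) → 57.3204
  f4: (p4, p12, p8) → 44.5575
  f5: (p4, p12, p1) → 28.4126
  f6: (p11, p1, p0) → 41.3050
  f7: (p11, p12, p0) → 49.0604
  f8: (p11, p12, p1) → 32.9770
  f9: (p6, p9, p0) → 72.9253
  f10: (p3, p9, p1) → 18.7755
  f11: (p3, p4, p1) → 21.1931
  f12: (p3, p4, p8) → 32.4598
  f13: (p3, p6, p8) → 29.4047
  f14: (p3, p6, p9) → 13.5994
  f15: (p7, p10, p0) → 32.4898
  f16: (p7, p10, p8) → 48.1526
  f17: (p5, p6, p0) → 38.2712
  f18: (p5, p7, p0) → 40.1249
  f19: (p5, p6, p8) → 28.0317
  f20: (p5, p7, p8) → 31.4533
Σ area = 812.514

Check V−E+F: 12 − 30 + 20 = 2.


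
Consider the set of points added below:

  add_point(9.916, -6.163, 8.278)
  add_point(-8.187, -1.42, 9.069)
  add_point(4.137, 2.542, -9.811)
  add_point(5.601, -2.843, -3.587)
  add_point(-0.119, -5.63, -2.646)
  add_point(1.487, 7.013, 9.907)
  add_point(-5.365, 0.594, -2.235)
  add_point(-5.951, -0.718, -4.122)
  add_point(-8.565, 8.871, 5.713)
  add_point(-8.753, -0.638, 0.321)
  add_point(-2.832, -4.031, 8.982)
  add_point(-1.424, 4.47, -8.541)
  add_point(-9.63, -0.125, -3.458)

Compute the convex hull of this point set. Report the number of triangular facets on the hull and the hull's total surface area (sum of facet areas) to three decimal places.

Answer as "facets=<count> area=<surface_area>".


Points on the hull: [0, 1, 2, 3, 4, 5, 8, 10, 11, 12] (10 of 13).

Per-facet area ½‖(b−a)×(c−a)‖:
  f1: (p2, p5, p0) → 149.9848
  f2: (p4, p2, p12) → 64.0999
  f3: (p4, p1, p12) → 68.0962
  f4: (p11, p2, p12) → 23.8470
  f5: (p11, p2, p5) → 56.4198
  f6: (p8, p1, p12) → 62.6972
  f7: (p8, p1, p5) → 56.9059
  f8: (p8, p11, p12) → 68.8829
  f9: (p8, p11, p5) → 90.8127
  f10: (p10, p5, p0) → 75.4201
  f11: (p10, p1, p5) → 35.3169
  f12: (p10, p4, p0) → 74.4712
  f13: (p10, p4, p1) → 34.5090
  f14: (p3, p2, p0) → 23.9606
  f15: (p3, p4, p0) → 41.9294
  f16: (p3, p4, p2) → 26.1486
Σ area = 953.502

Euler characteristic 10−24+16 = 2 ✓

facets=16 area=953.502


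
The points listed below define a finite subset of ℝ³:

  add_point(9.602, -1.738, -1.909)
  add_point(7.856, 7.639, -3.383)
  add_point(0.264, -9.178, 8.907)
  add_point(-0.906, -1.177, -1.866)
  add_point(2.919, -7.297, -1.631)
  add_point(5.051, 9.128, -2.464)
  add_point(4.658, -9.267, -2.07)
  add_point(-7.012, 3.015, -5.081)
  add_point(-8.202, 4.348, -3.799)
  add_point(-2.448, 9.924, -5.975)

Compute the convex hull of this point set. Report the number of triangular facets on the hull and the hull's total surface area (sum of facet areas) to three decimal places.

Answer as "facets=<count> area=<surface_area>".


Hull vertices (8/10): indices [0, 1, 2, 5, 6, 7, 8, 9].

Facet areas (half cross-product norm):
  f1: (p6, p2, p0) → 52.3791
  f2: (p5, p2, p8) → 140.6821
  f3: (p7, p2, p8) → 21.6374
  f4: (p7, p6, p2) → 101.2729
  f5: (p1, p2, p0) → 69.5682
  f6: (p1, p5, p2) → 36.4516
  f7: (p9, p1, p5) → 9.9441
  f8: (p9, p5, p8) → 30.8408
  f9: (p9, p7, p8) → 9.0630
  f10: (p9, p7, p6) → 69.5758
  f11: (p9, p6, p0) → 76.4894
  f12: (p9, p1, p0) → 47.7822
Σ area = 665.687

Euler characteristic 8−18+12 = 2 ✓

facets=12 area=665.687


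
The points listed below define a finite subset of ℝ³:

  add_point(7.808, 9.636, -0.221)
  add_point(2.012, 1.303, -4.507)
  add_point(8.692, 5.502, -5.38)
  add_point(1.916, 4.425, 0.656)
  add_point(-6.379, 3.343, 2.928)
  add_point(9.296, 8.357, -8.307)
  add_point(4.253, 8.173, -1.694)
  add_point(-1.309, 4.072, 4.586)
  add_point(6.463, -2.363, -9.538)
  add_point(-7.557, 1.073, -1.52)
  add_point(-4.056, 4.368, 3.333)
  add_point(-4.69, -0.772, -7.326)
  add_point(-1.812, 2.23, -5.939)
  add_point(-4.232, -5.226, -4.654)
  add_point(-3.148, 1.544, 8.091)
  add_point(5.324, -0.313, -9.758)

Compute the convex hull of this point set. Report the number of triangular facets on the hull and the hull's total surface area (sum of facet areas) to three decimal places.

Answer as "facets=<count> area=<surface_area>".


facets=22 area=638.737

Extreme-point indices: [0, 2, 4, 5, 6, 8, 9, 10, 11, 12, 13, 14, 15] — 13 of 16 on the boundary.

Per-facet area ½‖(b−a)×(c−a)‖:
  f1: (p14, p13, p9) → 40.1389
  f2: (p11, p13, p9) → 17.2967
  f3: (p12, p5, p9) → 24.2415
  f4: (p12, p11, p9) → 14.5149
  f5: (p12, p11, p5) → 15.6866
  f6: (p8, p11, p13) → 29.7666
  f7: (p8, p14, p13) → 86.1562
  f8: (p4, p14, p9) → 11.6945
  f9: (p15, p11, p5) → 45.5055
  f10: (p15, p8, p5) → 9.3418
  f11: (p15, p8, p11) → 11.0878
  f12: (p2, p0, p14) → 52.3477
  f13: (p2, p8, p14) → 84.2193
  f14: (p2, p0, p5) → 13.6500
  f15: (p2, p8, p5) → 18.0395
  f16: (p10, p0, p14) → 36.2388
  f17: (p10, p4, p14) → 7.1856
  f18: (p6, p0, p5) → 16.5926
  f19: (p6, p5, p9) → 48.2076
  f20: (p6, p4, p9) → 32.1859
  f21: (p6, p10, p0) → 16.4046
  f22: (p6, p10, p4) → 8.2340
Σ area = 638.737

Euler characteristic 13−33+22 = 2 ✓


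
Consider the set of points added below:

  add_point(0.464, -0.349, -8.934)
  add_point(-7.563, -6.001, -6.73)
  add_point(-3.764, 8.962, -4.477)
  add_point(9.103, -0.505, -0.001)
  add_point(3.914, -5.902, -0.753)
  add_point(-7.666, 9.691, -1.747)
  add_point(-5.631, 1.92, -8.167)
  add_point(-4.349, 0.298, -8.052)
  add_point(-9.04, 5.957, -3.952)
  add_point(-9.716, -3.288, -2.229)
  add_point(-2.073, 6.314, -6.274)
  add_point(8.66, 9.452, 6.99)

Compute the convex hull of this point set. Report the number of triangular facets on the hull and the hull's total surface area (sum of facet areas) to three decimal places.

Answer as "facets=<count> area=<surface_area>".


facets=18 area=765.119

11 of the 12 inputs are extreme points: [0, 1, 2, 3, 4, 5, 6, 8, 9, 10, 11].

Triangle areas on the boundary:
  f1: (p11, p5, p9) → 120.5129
  f2: (p11, p0, p3) → 70.0627
  f3: (p4, p0, p3) → 39.2881
  f4: (p4, p11, p9) → 123.1784
  f5: (p4, p11, p3) → 35.9761
  f6: (p2, p11, p5) → 39.8663
  f7: (p1, p4, p9) → 36.7260
  f8: (p1, p4, p0) → 51.5517
  f9: (p1, p6, p0) → 26.9880
  f10: (p8, p5, p9) → 14.4719
  f11: (p8, p1, p9) → 25.5706
  f12: (p8, p1, p6) → 26.2556
  f13: (p8, p2, p5) → 10.8265
  f14: (p8, p2, p6) → 20.1974
  f15: (p10, p6, p0) → 18.8364
  f16: (p10, p2, p6) → 9.8025
  f17: (p10, p11, p0) → 64.4014
  f18: (p10, p2, p11) → 30.6069
Σ area = 765.119

Euler: V−E+F = 11−27+18 = 2.


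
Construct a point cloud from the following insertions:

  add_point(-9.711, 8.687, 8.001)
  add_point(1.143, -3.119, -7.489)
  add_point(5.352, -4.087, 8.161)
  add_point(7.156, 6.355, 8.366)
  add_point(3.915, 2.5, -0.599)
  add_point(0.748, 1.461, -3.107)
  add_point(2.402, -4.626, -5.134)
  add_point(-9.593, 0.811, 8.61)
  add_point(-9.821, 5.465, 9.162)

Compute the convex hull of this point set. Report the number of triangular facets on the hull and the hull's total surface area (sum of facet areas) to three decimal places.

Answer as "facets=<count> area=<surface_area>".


facets=14 area=639.072

Extreme-point indices: [0, 1, 2, 3, 4, 5, 6, 7, 8] — 9 of 9 on the boundary.

Triangle areas on the boundary:
  f1: (p0, p3, p8) → 29.0206
  f2: (p2, p3, p8) → 87.9711
  f3: (p2, p6, p3) → 71.9003
  f4: (p7, p2, p8) → 34.4616
  f5: (p7, p2, p6) → 105.7388
  f6: (p7, p1, p6) → 28.8291
  f7: (p7, p0, p8) → 3.6460
  f8: (p7, p1, p0) → 77.1891
  f9: (p5, p1, p0) → 32.0778
  f10: (p4, p0, p3) → 84.0754
  f11: (p4, p5, p0) → 35.1913
  f12: (p4, p5, p1) → 11.0862
  f13: (p4, p6, p3) → 24.7611
  f14: (p4, p1, p6) → 13.1237
Σ area = 639.072

Check V−E+F: 9 − 21 + 14 = 2.


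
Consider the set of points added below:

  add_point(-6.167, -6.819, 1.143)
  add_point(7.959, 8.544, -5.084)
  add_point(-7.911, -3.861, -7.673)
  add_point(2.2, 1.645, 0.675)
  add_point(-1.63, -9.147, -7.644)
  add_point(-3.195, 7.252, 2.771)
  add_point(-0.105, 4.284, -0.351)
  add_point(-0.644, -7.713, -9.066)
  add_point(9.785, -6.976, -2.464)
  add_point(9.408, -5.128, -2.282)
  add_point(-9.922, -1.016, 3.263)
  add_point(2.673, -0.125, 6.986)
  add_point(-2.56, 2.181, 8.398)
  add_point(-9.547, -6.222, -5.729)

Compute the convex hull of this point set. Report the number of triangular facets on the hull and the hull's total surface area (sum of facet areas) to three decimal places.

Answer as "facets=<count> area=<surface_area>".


Hull vertices (12/14): indices [0, 1, 2, 4, 5, 7, 8, 9, 10, 11, 12, 13].

Triangle areas on the boundary:
  f1: (p7, p1, p8) → 97.1683
  f2: (p0, p12, p10) → 34.4318
  f3: (p2, p7, p1) → 78.4428
  f4: (p5, p12, p10) → 35.1588
  f5: (p5, p12, p1) → 47.2846
  f6: (p5, p2, p10) → 61.1908
  f7: (p5, p2, p1) → 109.1131
  f8: (p11, p12, p1) → 44.7793
  f9: (p11, p0, p8) → 83.4997
  f10: (p11, p0, p12) → 35.1461
  f11: (p4, p7, p8) → 13.8600
  f12: (p4, p0, p8) → 64.6214
  f13: (p9, p1, p8) → 4.0820
  f14: (p9, p11, p8) → 9.7422
  f15: (p9, p11, p1) → 83.7329
  f16: (p13, p4, p0) → 32.3423
  f17: (p13, p0, p10) → 27.7562
  f18: (p13, p2, p10) → 17.7958
  f19: (p13, p2, p7) → 14.2027
  f20: (p13, p4, p7) → 9.1947
Σ area = 903.546

Check V−E+F: 12 − 30 + 20 = 2.

facets=20 area=903.546


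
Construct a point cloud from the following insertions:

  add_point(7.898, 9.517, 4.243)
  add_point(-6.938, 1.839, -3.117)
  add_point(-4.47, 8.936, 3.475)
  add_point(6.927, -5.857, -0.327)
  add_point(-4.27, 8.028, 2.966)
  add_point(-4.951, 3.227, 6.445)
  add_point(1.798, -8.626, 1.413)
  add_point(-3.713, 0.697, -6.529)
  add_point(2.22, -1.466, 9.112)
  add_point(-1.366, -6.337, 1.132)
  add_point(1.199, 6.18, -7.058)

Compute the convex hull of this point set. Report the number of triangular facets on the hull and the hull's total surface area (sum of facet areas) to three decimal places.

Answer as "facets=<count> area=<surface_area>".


Hull vertices (10/11): indices [0, 1, 2, 3, 5, 6, 7, 8, 9, 10].

Triangle areas on the boundary:
  f1: (p7, p10, p1) → 16.8975
  f2: (p3, p10, p0) → 94.1481
  f3: (p3, p7, p6) → 40.4492
  f4: (p3, p7, p10) → 51.0671
  f5: (p9, p5, p1) → 49.1279
  f6: (p9, p7, p1) → 25.2137
  f7: (p9, p7, p6) → 16.4557
  f8: (p8, p5, p0) → 58.4333
  f9: (p8, p3, p0) → 74.9168
  f10: (p8, p3, p6) → 31.7131
  f11: (p8, p9, p6) → 19.5645
  f12: (p8, p9, p5) → 43.2864
  f13: (p2, p10, p0) → 69.8882
  f14: (p2, p5, p0) → 39.8753
  f15: (p2, p10, p1) → 48.5524
  f16: (p2, p5, p1) → 30.2957
Σ area = 709.885

Euler: V−E+F = 10−24+16 = 2.

facets=16 area=709.885


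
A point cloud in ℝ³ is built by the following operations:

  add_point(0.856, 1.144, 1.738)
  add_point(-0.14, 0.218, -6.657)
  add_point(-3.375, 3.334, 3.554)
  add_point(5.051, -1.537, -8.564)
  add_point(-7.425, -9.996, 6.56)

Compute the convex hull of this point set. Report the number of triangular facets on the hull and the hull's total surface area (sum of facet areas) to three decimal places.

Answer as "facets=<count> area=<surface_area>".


Points on the hull: [0, 1, 2, 3, 4] (5 of 5).

Facet areas (half cross-product norm):
  f1: (p0, p3, p4) → 79.5186
  f2: (p0, p2, p4) → 36.1830
  f3: (p0, p2, p3) → 20.0717
  f4: (p1, p3, p4) → 47.8159
  f5: (p1, p2, p4) → 79.4857
  f6: (p1, p2, p3) → 24.7351
Σ area = 287.810

Check V−E+F: 5 − 9 + 6 = 2.

facets=6 area=287.810


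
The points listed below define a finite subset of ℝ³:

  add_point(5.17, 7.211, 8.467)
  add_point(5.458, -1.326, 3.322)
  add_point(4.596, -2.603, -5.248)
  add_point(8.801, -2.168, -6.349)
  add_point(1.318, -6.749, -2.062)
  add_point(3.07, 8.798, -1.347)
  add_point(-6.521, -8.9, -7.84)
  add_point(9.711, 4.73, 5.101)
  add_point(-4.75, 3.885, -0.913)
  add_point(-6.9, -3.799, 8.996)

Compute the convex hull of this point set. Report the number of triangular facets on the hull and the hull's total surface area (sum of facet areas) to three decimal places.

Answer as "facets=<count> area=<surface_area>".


Points on the hull: [0, 1, 3, 4, 5, 6, 7, 8, 9] (9 of 10).

Area of each hull facet:
  f1: (p0, p7, p9) → 48.2813
  f2: (p0, p5, p7) → 29.7975
  f3: (p4, p6, p9) → 70.1981
  f4: (p8, p6, p9) → 91.6706
  f5: (p8, p6, p5) → 56.8253
  f6: (p8, p0, p9) → 86.3670
  f7: (p8, p0, p5) → 46.9201
  f8: (p1, p7, p9) → 44.0639
  f9: (p1, p4, p9) → 57.6021
  f10: (p3, p5, p7) → 62.5836
  f11: (p3, p1, p7) → 38.8618
  f12: (p3, p1, p4) → 39.1506
  f13: (p3, p6, p5) → 112.0727
  f14: (p3, p4, p6) → 43.5063
Σ area = 827.901

Euler: V−E+F = 9−21+14 = 2.

facets=14 area=827.901


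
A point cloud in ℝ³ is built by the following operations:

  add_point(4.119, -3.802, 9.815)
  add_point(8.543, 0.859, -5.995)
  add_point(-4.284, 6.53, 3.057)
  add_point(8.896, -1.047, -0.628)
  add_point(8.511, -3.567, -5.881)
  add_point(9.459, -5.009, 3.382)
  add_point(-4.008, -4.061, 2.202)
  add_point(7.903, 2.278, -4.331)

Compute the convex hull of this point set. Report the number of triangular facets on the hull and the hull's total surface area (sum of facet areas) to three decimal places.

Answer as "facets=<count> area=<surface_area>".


Hull vertices (8/8): indices [0, 1, 2, 3, 4, 5, 6, 7].

Per-facet area ½‖(b−a)×(c−a)‖:
  f1: (p6, p1, p2) → 81.2237
  f2: (p6, p0, p2) → 59.0936
  f3: (p6, p0, p5) → 46.9539
  f4: (p7, p1, p2) → 10.7911
  f5: (p7, p0, p2) → 100.0451
  f6: (p4, p1, p5) → 20.5277
  f7: (p4, p6, p5) → 62.6031
  f8: (p4, p6, p1) → 32.9607
  f9: (p3, p0, p5) → 22.1690
  f10: (p3, p7, p0) → 20.8283
  f11: (p3, p1, p5) → 6.8596
  f12: (p3, p7, p1) → 5.7676
Σ area = 469.823

Check V−E+F: 8 − 18 + 12 = 2.

facets=12 area=469.823


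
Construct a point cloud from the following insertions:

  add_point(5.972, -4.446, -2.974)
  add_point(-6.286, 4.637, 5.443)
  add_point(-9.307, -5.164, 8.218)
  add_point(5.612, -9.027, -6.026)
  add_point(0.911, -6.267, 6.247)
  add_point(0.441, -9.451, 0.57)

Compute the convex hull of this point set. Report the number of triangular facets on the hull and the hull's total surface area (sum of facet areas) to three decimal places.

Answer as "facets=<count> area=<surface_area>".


facets=8 area=376.565

Points on the hull: [0, 1, 2, 3, 4, 5] (6 of 6).

Facet areas (half cross-product norm):
  f1: (p3, p1, p2) → 109.0069
  f2: (p3, p1, p0) → 36.3461
  f3: (p4, p1, p2) → 54.1074
  f4: (p4, p1, p0) → 69.7165
  f5: (p4, p3, p0) → 28.0377
  f6: (p5, p3, p2) → 23.9678
  f7: (p5, p4, p2) → 33.7849
  f8: (p5, p4, p3) → 21.5981
Σ area = 376.565

Check V−E+F: 6 − 12 + 8 = 2.


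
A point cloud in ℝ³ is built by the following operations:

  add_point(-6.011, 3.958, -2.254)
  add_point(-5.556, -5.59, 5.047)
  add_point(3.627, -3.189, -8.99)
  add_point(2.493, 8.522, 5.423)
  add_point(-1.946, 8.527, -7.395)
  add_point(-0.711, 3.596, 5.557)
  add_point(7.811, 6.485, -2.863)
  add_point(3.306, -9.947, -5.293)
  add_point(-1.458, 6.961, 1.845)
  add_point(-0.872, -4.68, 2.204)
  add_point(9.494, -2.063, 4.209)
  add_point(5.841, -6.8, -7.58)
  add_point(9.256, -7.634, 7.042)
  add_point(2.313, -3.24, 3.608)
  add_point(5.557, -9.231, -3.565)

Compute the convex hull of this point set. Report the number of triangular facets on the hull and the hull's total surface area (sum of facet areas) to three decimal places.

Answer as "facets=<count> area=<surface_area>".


13 of the 15 inputs are extreme points: [0, 1, 2, 3, 4, 5, 6, 7, 8, 10, 11, 12, 14].

Area of each hull facet:
  f1: (p1, p7, p0) → 84.6834
  f2: (p2, p7, p0) → 52.0641
  f3: (p2, p4, p0) → 50.9711
  f4: (p12, p1, p7) → 89.7629
  f5: (p12, p3, p10) → 29.3967
  f6: (p8, p4, p0) → 26.6777
  f7: (p8, p3, p4) → 20.3574
  f8: (p6, p3, p10) → 54.0584
  f9: (p6, p3, p4) → 54.2660
  f10: (p6, p2, p4) → 62.1232
  f11: (p11, p2, p7) → 9.3422
  f12: (p11, p12, p10) → 41.2275
  f13: (p11, p6, p10) → 70.0027
  f14: (p11, p6, p2) → 25.8461
  f15: (p5, p12, p1) → 73.6304
  f16: (p5, p12, p3) → 42.7470
  f17: (p5, p8, p3) → 12.9521
  f18: (p5, p1, p0) → 47.3126
  f19: (p5, p8, p0) → 16.7483
  f20: (p14, p12, p7) → 9.0827
  f21: (p14, p11, p7) → 6.4926
  f22: (p14, p11, p12) → 18.8991
Σ area = 898.645

Check V−E+F: 13 − 33 + 22 = 2.

facets=22 area=898.645


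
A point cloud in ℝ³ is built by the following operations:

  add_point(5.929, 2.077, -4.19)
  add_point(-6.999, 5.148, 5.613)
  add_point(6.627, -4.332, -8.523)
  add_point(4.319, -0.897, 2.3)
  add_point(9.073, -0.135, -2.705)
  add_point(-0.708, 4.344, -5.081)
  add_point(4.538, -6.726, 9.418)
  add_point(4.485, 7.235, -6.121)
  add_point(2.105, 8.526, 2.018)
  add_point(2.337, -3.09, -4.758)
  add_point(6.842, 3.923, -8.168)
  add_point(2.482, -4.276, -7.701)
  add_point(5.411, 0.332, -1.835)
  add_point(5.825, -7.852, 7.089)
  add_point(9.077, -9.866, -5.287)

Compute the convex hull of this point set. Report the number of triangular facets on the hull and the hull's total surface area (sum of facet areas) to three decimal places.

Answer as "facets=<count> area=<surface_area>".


facets=18 area=767.317

11 of the 15 inputs are extreme points: [1, 2, 4, 5, 6, 7, 8, 10, 11, 13, 14].

Triangle areas on the boundary:
  f1: (p6, p8, p1) → 84.1341
  f2: (p11, p5, p1) → 52.6632
  f3: (p11, p13, p14) → 58.1191
  f4: (p11, p6, p1) → 135.6549
  f5: (p11, p13, p6) → 18.3313
  f6: (p10, p11, p5) → 34.6836
  f7: (p4, p6, p8) → 86.2641
  f8: (p4, p13, p6) → 16.2105
  f9: (p4, p13, p14) → 59.8930
  f10: (p4, p10, p14) → 33.7412
  f11: (p7, p10, p5) → 13.5202
  f12: (p7, p8, p1) → 37.8156
  f13: (p7, p5, p1) → 31.2588
  f14: (p7, p4, p8) → 39.8413
  f15: (p7, p4, p10) → 15.8585
  f16: (p2, p11, p14) → 13.9666
  f17: (p2, p10, p14) → 17.8957
  f18: (p2, p10, p11) → 17.4651
Σ area = 767.317

Euler characteristic 11−27+18 = 2 ✓


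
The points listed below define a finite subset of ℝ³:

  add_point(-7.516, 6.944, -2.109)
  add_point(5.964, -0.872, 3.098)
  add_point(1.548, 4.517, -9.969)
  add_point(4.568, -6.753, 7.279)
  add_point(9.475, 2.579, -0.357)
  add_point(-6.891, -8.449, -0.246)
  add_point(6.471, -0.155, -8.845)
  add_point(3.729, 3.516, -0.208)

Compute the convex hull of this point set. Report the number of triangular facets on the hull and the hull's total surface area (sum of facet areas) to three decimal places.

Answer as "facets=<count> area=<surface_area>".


Extreme-point indices: [0, 1, 2, 3, 4, 5, 6, 7] — 8 of 8 on the boundary.

Facet areas (half cross-product norm):
  f1: (p2, p4, p0) → 77.1669
  f2: (p2, p5, p0) → 93.9062
  f3: (p3, p5, p0) → 107.1495
  f4: (p1, p3, p0) → 55.1964
  f5: (p1, p3, p4) → 9.7782
  f6: (p6, p2, p5) → 61.0398
  f7: (p6, p3, p5) → 112.6965
  f8: (p6, p2, p4) → 31.8474
  f9: (p6, p3, p4) → 60.0059
  f10: (p7, p4, p0) → 7.8724
  f11: (p7, p1, p0) → 26.6012
  f12: (p7, p1, p4) → 15.1838
Σ area = 658.444

Euler: V−E+F = 8−18+12 = 2.

facets=12 area=658.444


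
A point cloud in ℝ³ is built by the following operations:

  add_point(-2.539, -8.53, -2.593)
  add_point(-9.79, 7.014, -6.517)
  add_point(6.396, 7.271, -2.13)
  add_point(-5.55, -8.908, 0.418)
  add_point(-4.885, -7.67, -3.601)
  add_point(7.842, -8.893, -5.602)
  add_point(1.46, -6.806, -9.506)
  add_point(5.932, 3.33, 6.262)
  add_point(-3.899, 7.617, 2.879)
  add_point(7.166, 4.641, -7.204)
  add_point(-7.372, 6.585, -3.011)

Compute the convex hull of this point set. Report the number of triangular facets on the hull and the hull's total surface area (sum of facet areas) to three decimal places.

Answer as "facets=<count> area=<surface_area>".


Points on the hull: [0, 1, 2, 3, 4, 5, 6, 7, 8, 9] (10 of 11).

Area of each hull facet:
  f1: (p7, p3, p5) → 116.1537
  f2: (p9, p7, p5) → 90.6719
  f3: (p6, p9, p1) → 106.0227
  f4: (p6, p9, p5) → 49.3099
  f5: (p8, p3, p1) → 90.7397
  f6: (p8, p7, p3) → 91.5213
  f7: (p4, p3, p1) → 30.7789
  f8: (p4, p6, p1) → 68.6098
  f9: (p0, p3, p5) → 11.4330
  f10: (p0, p6, p5) → 31.6282
  f11: (p0, p4, p3) → 5.4532
  f12: (p0, p4, p6) → 10.9969
  f13: (p2, p9, p7) → 21.2406
  f14: (p2, p8, p7) → 48.0623
  f15: (p2, p9, p1) → 48.0754
  f16: (p2, p8, p1) → 63.2545
Σ area = 883.952

Euler: V−E+F = 10−24+16 = 2.

facets=16 area=883.952


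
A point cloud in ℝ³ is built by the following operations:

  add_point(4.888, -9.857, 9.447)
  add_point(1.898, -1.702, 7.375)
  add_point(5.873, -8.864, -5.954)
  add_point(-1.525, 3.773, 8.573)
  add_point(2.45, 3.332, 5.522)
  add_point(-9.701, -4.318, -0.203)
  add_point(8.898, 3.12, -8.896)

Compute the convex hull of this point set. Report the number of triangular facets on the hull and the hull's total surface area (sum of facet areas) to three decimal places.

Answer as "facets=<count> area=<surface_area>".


6 of the 7 inputs are extreme points: [0, 2, 3, 4, 5, 6].

Per-facet area ½‖(b−a)×(c−a)‖:
  f1: (p3, p6, p5) → 142.5896
  f2: (p3, p0, p5) → 106.2305
  f3: (p2, p6, p5) → 109.2434
  f4: (p2, p0, p5) → 123.4676
  f5: (p2, p0, p6) → 93.5159
  f6: (p4, p0, p6) → 108.7170
  f7: (p4, p3, p6) → 19.0611
  f8: (p4, p3, p0) → 35.1045
Σ area = 737.930

Euler characteristic 6−12+8 = 2 ✓

facets=8 area=737.930


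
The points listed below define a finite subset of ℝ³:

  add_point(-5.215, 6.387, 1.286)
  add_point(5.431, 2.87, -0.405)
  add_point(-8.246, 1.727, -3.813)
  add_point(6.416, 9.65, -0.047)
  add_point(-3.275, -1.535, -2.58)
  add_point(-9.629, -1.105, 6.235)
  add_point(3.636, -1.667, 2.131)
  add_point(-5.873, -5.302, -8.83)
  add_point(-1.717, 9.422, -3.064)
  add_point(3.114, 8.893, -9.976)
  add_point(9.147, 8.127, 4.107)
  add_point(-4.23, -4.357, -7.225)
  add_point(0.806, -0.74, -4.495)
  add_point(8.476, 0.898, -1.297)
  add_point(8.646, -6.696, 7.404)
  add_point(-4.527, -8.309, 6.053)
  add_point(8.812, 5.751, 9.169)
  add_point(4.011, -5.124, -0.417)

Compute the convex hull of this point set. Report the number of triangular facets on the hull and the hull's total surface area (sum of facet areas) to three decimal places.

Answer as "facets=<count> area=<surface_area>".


facets=22 area=1119.088

Hull vertices (13/18): indices [0, 2, 3, 5, 7, 8, 9, 10, 13, 14, 15, 16, 17].

Facet areas (half cross-product norm):
  f1: (p7, p15, p5) → 66.0457
  f2: (p16, p15, p5) → 84.9966
  f3: (p13, p9, p10) → 58.5398
  f4: (p13, p7, p9) → 102.4425
  f5: (p3, p9, p10) → 11.8698
  f6: (p3, p8, p9) → 35.4982
  f7: (p3, p16, p10) → 8.4436
  f8: (p3, p8, p16) → 38.1425
  f9: (p0, p16, p5) → 80.0450
  f10: (p0, p8, p16) → 50.7518
  f11: (p2, p7, p9) → 66.0678
  f12: (p2, p8, p9) → 41.2731
  f13: (p2, p0, p8) → 23.9299
  f14: (p2, p7, p5) → 44.0261
  f15: (p2, p0, p5) → 35.9328
  f16: (p17, p13, p7) → 45.1986
  f17: (p14, p17, p13) → 34.7526
  f18: (p14, p16, p10) → 33.6608
  f19: (p14, p13, p10) → 52.1229
  f20: (p14, p16, p15) → 82.9486
  f21: (p14, p7, p15) → 100.3257
  f22: (p14, p17, p7) → 22.0734
Σ area = 1119.088

Euler characteristic 13−33+22 = 2 ✓


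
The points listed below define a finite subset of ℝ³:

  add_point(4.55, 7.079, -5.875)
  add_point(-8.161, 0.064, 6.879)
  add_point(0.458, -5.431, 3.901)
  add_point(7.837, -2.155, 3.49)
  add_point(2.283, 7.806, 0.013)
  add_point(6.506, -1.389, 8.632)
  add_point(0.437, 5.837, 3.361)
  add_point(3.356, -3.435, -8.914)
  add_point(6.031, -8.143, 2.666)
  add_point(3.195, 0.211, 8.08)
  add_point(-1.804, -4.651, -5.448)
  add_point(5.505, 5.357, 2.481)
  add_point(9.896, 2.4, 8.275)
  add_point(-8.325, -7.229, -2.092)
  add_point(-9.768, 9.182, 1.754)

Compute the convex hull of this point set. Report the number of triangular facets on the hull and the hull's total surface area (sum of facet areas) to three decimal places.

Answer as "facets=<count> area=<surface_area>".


facets=20 area=951.586

12 of the 15 inputs are extreme points: [0, 1, 2, 3, 4, 5, 7, 8, 9, 12, 13, 14].

Facet areas (half cross-product norm):
  f1: (p0, p7, p14) → 88.9422
  f2: (p0, p7, p12) → 87.1573
  f3: (p1, p12, p14) → 96.3351
  f4: (p3, p8, p12) → 13.0867
  f5: (p3, p7, p12) → 26.7883
  f6: (p3, p7, p8) → 39.7257
  f7: (p4, p12, p14) → 63.5396
  f8: (p4, p0, p14) → 33.7965
  f9: (p4, p0, p12) → 37.1352
  f10: (p5, p8, p12) → 19.2795
  f11: (p13, p7, p8) → 83.5914
  f12: (p13, p7, p14) → 118.4500
  f13: (p13, p1, p14) → 60.3354
  f14: (p9, p1, p12) → 12.3564
  f15: (p9, p5, p12) → 9.1451
  f16: (p9, p5, p1) → 9.4515
  f17: (p2, p13, p8) → 28.7217
  f18: (p2, p13, p1) → 52.1538
  f19: (p2, p5, p8) → 26.0848
  f20: (p2, p5, p1) → 45.5099
Σ area = 951.586

Euler characteristic 12−30+20 = 2 ✓


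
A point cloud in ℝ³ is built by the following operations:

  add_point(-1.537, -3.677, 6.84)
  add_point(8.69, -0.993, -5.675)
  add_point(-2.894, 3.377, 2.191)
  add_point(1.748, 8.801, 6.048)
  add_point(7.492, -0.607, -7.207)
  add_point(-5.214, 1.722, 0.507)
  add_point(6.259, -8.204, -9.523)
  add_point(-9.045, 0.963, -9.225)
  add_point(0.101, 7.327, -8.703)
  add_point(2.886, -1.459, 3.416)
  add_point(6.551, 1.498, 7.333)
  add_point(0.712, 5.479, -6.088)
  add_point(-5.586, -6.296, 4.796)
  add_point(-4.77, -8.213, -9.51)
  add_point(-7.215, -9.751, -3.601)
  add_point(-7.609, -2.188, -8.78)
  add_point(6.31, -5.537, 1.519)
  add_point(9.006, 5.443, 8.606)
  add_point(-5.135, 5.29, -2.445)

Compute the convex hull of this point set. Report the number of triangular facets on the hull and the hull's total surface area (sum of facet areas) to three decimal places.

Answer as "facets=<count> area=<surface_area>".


15 of the 19 inputs are extreme points: [0, 1, 3, 4, 5, 6, 7, 8, 10, 12, 13, 14, 16, 17, 18].

Facet areas (half cross-product norm):
  f1: (p8, p6, p7) → 90.7877
  f2: (p12, p14, p7) → 56.0610
  f3: (p13, p6, p7) → 50.6439
  f4: (p13, p14, p7) → 33.2890
  f5: (p13, p14, p6) → 33.6527
  f6: (p3, p8, p17) → 58.4867
  f7: (p1, p8, p17) → 96.5576
  f8: (p16, p14, p6) → 78.4091
  f9: (p16, p12, p14) → 56.9548
  f10: (p16, p10, p17) → 12.8148
  f11: (p16, p1, p17) → 58.8889
  f12: (p16, p1, p6) → 37.2775
  f13: (p18, p8, p7) → 37.0271
  f14: (p18, p3, p8) → 48.0238
  f15: (p0, p3, p17) → 53.3343
  f16: (p0, p3, p12) → 25.5751
  f17: (p0, p10, p17) → 10.8725
  f18: (p0, p16, p12) → 23.9993
  f19: (p0, p16, p10) → 38.7485
  f20: (p4, p8, p6) → 36.9621
  f21: (p4, p1, p6) → 7.8989
  f22: (p4, p1, p8) → 8.2025
  f23: (p5, p3, p12) → 48.5834
  f24: (p5, p18, p3) → 25.9036
  f25: (p5, p12, p7) → 44.5416
  f26: (p5, p18, p7) → 20.6000
Σ area = 1094.096

Euler: V−E+F = 15−39+26 = 2.

facets=26 area=1094.096


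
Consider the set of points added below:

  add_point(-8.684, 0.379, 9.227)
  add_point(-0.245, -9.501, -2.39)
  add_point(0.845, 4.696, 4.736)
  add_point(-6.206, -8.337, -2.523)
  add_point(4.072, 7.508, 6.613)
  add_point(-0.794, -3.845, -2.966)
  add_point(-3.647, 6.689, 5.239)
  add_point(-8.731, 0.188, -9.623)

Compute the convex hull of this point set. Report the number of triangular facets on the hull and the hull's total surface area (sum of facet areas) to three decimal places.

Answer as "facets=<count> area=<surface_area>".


Points on the hull: [0, 1, 3, 4, 5, 6, 7] (7 of 8).

Per-facet area ½‖(b−a)×(c−a)‖:
  f1: (p0, p1, p4) → 124.8785
  f2: (p3, p1, p7) → 32.0395
  f3: (p3, p0, p7) → 84.4030
  f4: (p3, p0, p1) → 43.5324
  f5: (p5, p4, p7) → 82.1419
  f6: (p5, p1, p7) → 27.7054
  f7: (p5, p1, p4) → 34.7567
  f8: (p6, p4, p7) → 58.5978
  f9: (p6, p0, p7) → 76.4533
  f10: (p6, p0, p4) → 29.7976
Σ area = 594.306

Check V−E+F: 7 − 15 + 10 = 2.

facets=10 area=594.306


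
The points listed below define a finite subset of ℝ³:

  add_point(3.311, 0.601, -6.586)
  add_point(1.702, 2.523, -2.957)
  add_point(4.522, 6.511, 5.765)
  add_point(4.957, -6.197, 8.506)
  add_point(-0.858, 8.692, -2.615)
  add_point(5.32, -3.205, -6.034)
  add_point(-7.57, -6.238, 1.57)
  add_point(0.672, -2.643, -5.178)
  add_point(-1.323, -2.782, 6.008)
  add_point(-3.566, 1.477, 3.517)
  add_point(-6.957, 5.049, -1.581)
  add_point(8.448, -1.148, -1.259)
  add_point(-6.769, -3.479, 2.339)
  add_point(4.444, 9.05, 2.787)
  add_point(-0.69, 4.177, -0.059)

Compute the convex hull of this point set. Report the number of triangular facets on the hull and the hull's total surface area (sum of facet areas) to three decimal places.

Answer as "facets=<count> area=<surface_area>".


facets=22 area=676.469

Points on the hull: [0, 2, 3, 4, 5, 6, 7, 8, 9, 10, 11, 12, 13] (13 of 15).

Per-facet area ½‖(b−a)×(c−a)‖:
  f1: (p0, p13, p11) → 43.5987
  f2: (p5, p0, p11) → 13.1523
  f3: (p5, p3, p6) → 94.8142
  f4: (p5, p3, p11) → 32.6214
  f5: (p2, p13, p11) → 21.7337
  f6: (p2, p3, p11) → 60.2386
  f7: (p10, p2, p13) → 25.0753
  f8: (p10, p2, p9) → 33.0803
  f9: (p10, p12, p9) → 21.3232
  f10: (p10, p12, p6) → 9.5501
  f11: (p7, p5, p6) → 16.5349
  f12: (p7, p5, p0) → 8.7374
  f13: (p7, p10, p6) → 56.8540
  f14: (p7, p10, p0) → 25.1846
  f15: (p8, p2, p3) → 41.5188
  f16: (p8, p2, p9) → 26.5007
  f17: (p8, p12, p9) → 15.3532
  f18: (p8, p3, p6) → 25.3405
  f19: (p8, p12, p6) → 8.7001
  f20: (p4, p0, p13) → 37.6080
  f21: (p4, p10, p13) → 23.3039
  f22: (p4, p10, p0) → 35.6454
Σ area = 676.469

Check V−E+F: 13 − 33 + 22 = 2.


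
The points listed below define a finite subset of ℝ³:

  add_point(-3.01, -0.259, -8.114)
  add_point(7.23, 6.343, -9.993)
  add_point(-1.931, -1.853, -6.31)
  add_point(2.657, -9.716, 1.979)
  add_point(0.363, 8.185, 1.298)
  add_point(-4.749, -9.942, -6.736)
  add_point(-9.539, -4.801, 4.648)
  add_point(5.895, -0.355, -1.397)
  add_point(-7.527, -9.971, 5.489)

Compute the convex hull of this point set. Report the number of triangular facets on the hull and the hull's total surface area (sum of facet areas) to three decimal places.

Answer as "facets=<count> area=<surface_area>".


Hull vertices (8/9): indices [0, 1, 3, 4, 5, 6, 7, 8].

Triangle areas on the boundary:
  f1: (p4, p8, p6) → 39.5175
  f2: (p5, p8, p6) → 35.0888
  f3: (p3, p4, p8) → 96.9524
  f4: (p3, p5, p1) → 112.6600
  f5: (p3, p5, p8) → 57.3945
  f6: (p0, p4, p1) → 72.0361
  f7: (p0, p5, p1) → 44.4041
  f8: (p0, p4, p6) → 93.7527
  f9: (p0, p5, p6) → 65.1874
  f10: (p7, p4, p1) → 56.2250
  f11: (p7, p3, p1) → 31.5269
  f12: (p7, p3, p4) → 48.3003
Σ area = 753.046

Euler: V−E+F = 8−18+12 = 2.

facets=12 area=753.046


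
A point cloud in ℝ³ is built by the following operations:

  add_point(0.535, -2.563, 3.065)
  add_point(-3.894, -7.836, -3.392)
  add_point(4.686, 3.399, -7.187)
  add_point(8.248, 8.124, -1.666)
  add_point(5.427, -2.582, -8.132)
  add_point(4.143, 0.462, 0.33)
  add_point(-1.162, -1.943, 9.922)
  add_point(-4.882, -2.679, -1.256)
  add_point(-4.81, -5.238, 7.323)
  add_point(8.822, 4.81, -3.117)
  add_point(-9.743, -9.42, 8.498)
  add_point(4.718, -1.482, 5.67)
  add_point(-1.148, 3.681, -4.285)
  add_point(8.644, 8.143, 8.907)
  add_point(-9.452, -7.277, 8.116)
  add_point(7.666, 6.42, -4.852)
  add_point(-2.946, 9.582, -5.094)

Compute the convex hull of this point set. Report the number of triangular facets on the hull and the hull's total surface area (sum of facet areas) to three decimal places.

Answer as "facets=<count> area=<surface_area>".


Extreme-point indices: [1, 2, 3, 4, 6, 9, 10, 11, 13, 14, 15, 16] — 12 of 17 on the boundary.

Per-facet area ½‖(b−a)×(c−a)‖:
  f1: (p1, p16, p10) → 113.8619
  f2: (p1, p4, p16) → 87.0562
  f3: (p15, p4, p9) → 12.5807
  f4: (p14, p16, p10) → 11.8506
  f5: (p14, p13, p16) → 192.7825
  f6: (p11, p1, p10) → 90.5334
  f7: (p11, p1, p4) → 74.0512
  f8: (p11, p4, p9) → 54.6256
  f9: (p11, p13, p9) → 58.1270
  f10: (p2, p4, p16) → 20.9939
  f11: (p2, p15, p16) → 24.3174
  f12: (p2, p15, p4) → 11.6897
  f13: (p3, p13, p16) → 59.0095
  f14: (p3, p15, p16) → 20.2515
  f15: (p3, p13, p9) → 17.8303
  f16: (p3, p15, p9) → 4.4994
  f17: (p6, p11, p10) → 34.1541
  f18: (p6, p11, p13) → 38.9778
  f19: (p6, p14, p10) → 8.8234
  f20: (p6, p14, p13) → 23.5636
Σ area = 959.580

Check V−E+F: 12 − 30 + 20 = 2.

facets=20 area=959.580
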